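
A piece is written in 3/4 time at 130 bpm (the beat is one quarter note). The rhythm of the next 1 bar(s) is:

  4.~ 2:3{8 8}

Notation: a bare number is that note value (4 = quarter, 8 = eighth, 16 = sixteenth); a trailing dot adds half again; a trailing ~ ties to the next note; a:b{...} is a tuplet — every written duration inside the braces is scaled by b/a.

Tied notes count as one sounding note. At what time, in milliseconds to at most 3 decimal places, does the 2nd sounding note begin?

1. 0.0ms @ 0 + 1038.462ms (9/4)
2. 1038.462ms @ 9/4 + 346.154ms (3/4)

note 2 onset = 9/4b = 1038.462ms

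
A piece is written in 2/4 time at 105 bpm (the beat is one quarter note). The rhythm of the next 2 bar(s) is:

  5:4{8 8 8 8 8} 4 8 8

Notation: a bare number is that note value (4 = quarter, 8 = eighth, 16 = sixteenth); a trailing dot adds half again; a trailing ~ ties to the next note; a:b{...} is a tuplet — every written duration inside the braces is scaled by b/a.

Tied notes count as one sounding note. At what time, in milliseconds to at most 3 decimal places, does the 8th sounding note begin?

1. 0.0ms @ 0 + 228.571ms (2/5)
2. 228.571ms @ 2/5 + 228.571ms (2/5)
3. 457.143ms @ 4/5 + 228.571ms (2/5)
4. 685.714ms @ 6/5 + 228.571ms (2/5)
5. 914.286ms @ 8/5 + 228.571ms (2/5)
6. 1142.857ms @ 2 + 571.429ms (1)
7. 1714.286ms @ 3 + 285.714ms (1/2)
8. 2000.0ms @ 7/2 + 285.714ms (1/2)

note 8 onset = 7/2b = 2000.0ms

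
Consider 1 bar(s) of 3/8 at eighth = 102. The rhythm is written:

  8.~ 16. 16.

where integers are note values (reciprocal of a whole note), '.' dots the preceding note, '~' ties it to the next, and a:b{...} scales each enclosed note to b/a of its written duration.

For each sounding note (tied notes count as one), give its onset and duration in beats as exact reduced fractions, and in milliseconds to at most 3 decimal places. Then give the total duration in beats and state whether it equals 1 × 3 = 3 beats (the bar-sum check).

1) 0.0ms=0b +1323.529ms=9/4b
2) 1323.529ms=9/4b +441.176ms=3/4b
Σ=3b of 3 (102bpm 3/8) — PASS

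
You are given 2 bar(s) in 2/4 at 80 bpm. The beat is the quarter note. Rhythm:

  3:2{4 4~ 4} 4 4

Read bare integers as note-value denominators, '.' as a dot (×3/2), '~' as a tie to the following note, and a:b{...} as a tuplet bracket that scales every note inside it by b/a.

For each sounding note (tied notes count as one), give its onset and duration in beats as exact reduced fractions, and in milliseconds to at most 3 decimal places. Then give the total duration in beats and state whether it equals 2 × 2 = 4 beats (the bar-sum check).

1) 0.0ms=0b +500.0ms=2/3b
2) 500.0ms=2/3b +1000.0ms=4/3b
3) 1500.0ms=2b +750.0ms=1b
4) 2250.0ms=3b +750.0ms=1b
Σ=4b of 4 (80bpm 2/4) — PASS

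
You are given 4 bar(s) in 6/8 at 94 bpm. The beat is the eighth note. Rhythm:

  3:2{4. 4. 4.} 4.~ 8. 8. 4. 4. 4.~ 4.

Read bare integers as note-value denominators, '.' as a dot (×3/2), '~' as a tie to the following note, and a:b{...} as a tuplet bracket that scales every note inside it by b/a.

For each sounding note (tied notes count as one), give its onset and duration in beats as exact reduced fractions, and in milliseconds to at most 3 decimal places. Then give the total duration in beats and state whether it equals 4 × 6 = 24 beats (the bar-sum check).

1) 0.0ms=0b +1276.596ms=2b
2) 1276.596ms=2b +1276.596ms=2b
3) 2553.191ms=4b +1276.596ms=2b
4) 3829.787ms=6b +2872.34ms=9/2b
5) 6702.128ms=21/2b +957.447ms=3/2b
6) 7659.574ms=12b +1914.894ms=3b
7) 9574.468ms=15b +1914.894ms=3b
8) 11489.362ms=18b +3829.787ms=6b
Σ=24b of 24 (94bpm 6/8) — PASS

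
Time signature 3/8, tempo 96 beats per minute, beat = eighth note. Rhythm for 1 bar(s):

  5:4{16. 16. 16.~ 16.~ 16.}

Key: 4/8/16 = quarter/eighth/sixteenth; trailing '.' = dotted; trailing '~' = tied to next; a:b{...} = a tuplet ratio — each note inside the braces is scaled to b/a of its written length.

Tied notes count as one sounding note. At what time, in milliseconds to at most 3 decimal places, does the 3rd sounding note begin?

1. 0.0ms @ 0 + 375.0ms (3/5)
2. 375.0ms @ 3/5 + 375.0ms (3/5)
3. 750.0ms @ 6/5 + 1125.0ms (9/5)

note 3 onset = 6/5b = 750.0ms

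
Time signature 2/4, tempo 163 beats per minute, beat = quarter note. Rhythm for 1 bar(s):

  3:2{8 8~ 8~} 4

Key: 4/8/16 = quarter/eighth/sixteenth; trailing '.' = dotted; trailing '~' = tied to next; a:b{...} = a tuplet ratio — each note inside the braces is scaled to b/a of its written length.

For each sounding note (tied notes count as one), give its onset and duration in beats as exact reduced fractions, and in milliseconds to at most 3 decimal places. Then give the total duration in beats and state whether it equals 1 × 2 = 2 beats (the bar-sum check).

1) 0.0ms=0b +122.699ms=1/3b
2) 122.699ms=1/3b +613.497ms=5/3b
Σ=2b of 2 (163bpm 2/4) — PASS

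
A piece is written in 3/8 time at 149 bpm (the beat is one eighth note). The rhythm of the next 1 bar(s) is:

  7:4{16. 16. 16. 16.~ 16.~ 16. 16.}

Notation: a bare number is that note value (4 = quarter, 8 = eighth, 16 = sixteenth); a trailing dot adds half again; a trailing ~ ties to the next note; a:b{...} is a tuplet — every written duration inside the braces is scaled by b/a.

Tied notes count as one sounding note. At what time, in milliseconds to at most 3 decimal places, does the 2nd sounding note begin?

note 2 onset = 3/7b = 172.579ms

1. 0.0ms @ 0 + 172.579ms (3/7)
2. 172.579ms @ 3/7 + 172.579ms (3/7)
3. 345.158ms @ 6/7 + 172.579ms (3/7)
4. 517.737ms @ 9/7 + 517.737ms (9/7)
5. 1035.475ms @ 18/7 + 172.579ms (3/7)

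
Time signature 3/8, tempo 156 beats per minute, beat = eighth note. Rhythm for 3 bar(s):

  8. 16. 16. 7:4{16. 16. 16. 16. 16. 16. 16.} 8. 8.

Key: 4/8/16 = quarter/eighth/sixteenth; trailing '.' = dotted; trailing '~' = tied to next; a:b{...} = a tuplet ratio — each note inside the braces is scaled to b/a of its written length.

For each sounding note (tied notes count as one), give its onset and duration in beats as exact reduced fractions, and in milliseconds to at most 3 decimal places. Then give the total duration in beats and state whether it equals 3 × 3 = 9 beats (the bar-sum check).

1) 0.0ms=0b +576.923ms=3/2b
2) 576.923ms=3/2b +288.462ms=3/4b
3) 865.385ms=9/4b +288.462ms=3/4b
4) 1153.846ms=3b +164.835ms=3/7b
5) 1318.681ms=24/7b +164.835ms=3/7b
6) 1483.516ms=27/7b +164.835ms=3/7b
7) 1648.352ms=30/7b +164.835ms=3/7b
8) 1813.187ms=33/7b +164.835ms=3/7b
9) 1978.022ms=36/7b +164.835ms=3/7b
10) 2142.857ms=39/7b +164.835ms=3/7b
11) 2307.692ms=6b +576.923ms=3/2b
12) 2884.615ms=15/2b +576.923ms=3/2b
Σ=9b of 9 (156bpm 3/8) — PASS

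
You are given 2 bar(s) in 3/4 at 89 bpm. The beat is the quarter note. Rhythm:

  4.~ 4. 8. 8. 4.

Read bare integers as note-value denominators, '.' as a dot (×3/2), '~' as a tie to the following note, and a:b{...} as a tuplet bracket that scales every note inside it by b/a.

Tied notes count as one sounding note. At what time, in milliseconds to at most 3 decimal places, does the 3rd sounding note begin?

note 3 onset = 15/4b = 2528.09ms

1. 0.0ms @ 0 + 2022.472ms (3)
2. 2022.472ms @ 3 + 505.618ms (3/4)
3. 2528.09ms @ 15/4 + 505.618ms (3/4)
4. 3033.708ms @ 9/2 + 1011.236ms (3/2)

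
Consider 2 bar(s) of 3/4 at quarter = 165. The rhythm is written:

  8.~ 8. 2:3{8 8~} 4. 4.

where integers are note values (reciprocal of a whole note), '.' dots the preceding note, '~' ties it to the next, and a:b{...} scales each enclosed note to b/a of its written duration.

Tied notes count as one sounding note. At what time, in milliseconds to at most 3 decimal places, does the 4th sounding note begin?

1. 0.0ms @ 0 + 545.455ms (3/2)
2. 545.455ms @ 3/2 + 272.727ms (3/4)
3. 818.182ms @ 9/4 + 818.182ms (9/4)
4. 1636.364ms @ 9/2 + 545.455ms (3/2)

note 4 onset = 9/2b = 1636.364ms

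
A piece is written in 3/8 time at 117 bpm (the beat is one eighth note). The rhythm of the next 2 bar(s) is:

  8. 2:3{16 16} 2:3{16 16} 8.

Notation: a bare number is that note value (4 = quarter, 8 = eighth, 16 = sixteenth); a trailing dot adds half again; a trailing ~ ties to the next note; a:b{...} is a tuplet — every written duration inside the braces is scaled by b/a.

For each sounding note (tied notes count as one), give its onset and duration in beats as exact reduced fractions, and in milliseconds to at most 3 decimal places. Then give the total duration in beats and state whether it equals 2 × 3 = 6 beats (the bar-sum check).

1) 0.0ms=0b +769.231ms=3/2b
2) 769.231ms=3/2b +384.615ms=3/4b
3) 1153.846ms=9/4b +384.615ms=3/4b
4) 1538.462ms=3b +384.615ms=3/4b
5) 1923.077ms=15/4b +384.615ms=3/4b
6) 2307.692ms=9/2b +769.231ms=3/2b
Σ=6b of 6 (117bpm 3/8) — PASS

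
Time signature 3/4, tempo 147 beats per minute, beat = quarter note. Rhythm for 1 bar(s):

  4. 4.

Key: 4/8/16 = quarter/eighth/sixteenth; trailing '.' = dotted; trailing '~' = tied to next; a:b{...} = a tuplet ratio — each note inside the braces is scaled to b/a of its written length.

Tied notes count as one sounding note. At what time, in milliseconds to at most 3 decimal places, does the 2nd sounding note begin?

1. 0.0ms @ 0 + 612.245ms (3/2)
2. 612.245ms @ 3/2 + 612.245ms (3/2)

note 2 onset = 3/2b = 612.245ms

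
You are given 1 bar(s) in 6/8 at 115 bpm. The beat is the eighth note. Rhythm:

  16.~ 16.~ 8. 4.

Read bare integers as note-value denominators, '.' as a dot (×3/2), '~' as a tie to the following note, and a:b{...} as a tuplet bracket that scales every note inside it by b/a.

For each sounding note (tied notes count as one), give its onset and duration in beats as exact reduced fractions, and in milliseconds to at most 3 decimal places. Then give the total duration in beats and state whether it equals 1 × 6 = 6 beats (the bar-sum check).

1) 0.0ms=0b +1565.217ms=3b
2) 1565.217ms=3b +1565.217ms=3b
Σ=6b of 6 (115bpm 6/8) — PASS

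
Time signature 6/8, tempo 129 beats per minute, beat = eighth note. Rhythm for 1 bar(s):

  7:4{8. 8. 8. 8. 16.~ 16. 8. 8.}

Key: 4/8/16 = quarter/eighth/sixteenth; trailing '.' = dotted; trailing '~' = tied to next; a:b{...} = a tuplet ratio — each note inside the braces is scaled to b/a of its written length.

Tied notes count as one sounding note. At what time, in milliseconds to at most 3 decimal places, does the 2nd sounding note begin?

note 2 onset = 6/7b = 398.671ms

1. 0.0ms @ 0 + 398.671ms (6/7)
2. 398.671ms @ 6/7 + 398.671ms (6/7)
3. 797.342ms @ 12/7 + 398.671ms (6/7)
4. 1196.013ms @ 18/7 + 398.671ms (6/7)
5. 1594.684ms @ 24/7 + 398.671ms (6/7)
6. 1993.355ms @ 30/7 + 398.671ms (6/7)
7. 2392.027ms @ 36/7 + 398.671ms (6/7)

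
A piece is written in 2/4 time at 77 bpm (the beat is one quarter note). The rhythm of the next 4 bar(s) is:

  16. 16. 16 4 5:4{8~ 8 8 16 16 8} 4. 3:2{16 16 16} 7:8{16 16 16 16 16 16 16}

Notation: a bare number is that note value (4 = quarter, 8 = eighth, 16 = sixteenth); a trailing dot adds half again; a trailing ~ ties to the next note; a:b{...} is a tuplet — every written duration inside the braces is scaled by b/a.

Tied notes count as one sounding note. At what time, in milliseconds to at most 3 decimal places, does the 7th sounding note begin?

note 7 onset = 16/5b = 2493.506ms

1. 0.0ms @ 0 + 292.208ms (3/8)
2. 292.208ms @ 3/8 + 292.208ms (3/8)
3. 584.416ms @ 3/4 + 194.805ms (1/4)
4. 779.221ms @ 1 + 779.221ms (1)
5. 1558.442ms @ 2 + 623.377ms (4/5)
6. 2181.818ms @ 14/5 + 311.688ms (2/5)
7. 2493.506ms @ 16/5 + 155.844ms (1/5)
8. 2649.351ms @ 17/5 + 155.844ms (1/5)
9. 2805.195ms @ 18/5 + 311.688ms (2/5)
10. 3116.883ms @ 4 + 1168.831ms (3/2)
11. 4285.714ms @ 11/2 + 129.87ms (1/6)
12. 4415.584ms @ 17/3 + 129.87ms (1/6)
13. 4545.455ms @ 35/6 + 129.87ms (1/6)
14. 4675.325ms @ 6 + 222.635ms (2/7)
15. 4897.959ms @ 44/7 + 222.635ms (2/7)
16. 5120.594ms @ 46/7 + 222.635ms (2/7)
17. 5343.228ms @ 48/7 + 222.635ms (2/7)
18. 5565.863ms @ 50/7 + 222.635ms (2/7)
19. 5788.497ms @ 52/7 + 222.635ms (2/7)
20. 6011.132ms @ 54/7 + 222.635ms (2/7)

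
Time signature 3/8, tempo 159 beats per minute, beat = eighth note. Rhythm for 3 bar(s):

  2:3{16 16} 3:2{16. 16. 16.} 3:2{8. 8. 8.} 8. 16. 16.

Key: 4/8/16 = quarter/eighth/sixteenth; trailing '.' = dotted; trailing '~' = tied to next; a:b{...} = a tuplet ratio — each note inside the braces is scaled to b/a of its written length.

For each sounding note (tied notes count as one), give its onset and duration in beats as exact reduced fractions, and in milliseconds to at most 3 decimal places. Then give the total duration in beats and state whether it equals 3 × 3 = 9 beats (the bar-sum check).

1) 0.0ms=0b +283.019ms=3/4b
2) 283.019ms=3/4b +283.019ms=3/4b
3) 566.038ms=3/2b +188.679ms=1/2b
4) 754.717ms=2b +188.679ms=1/2b
5) 943.396ms=5/2b +188.679ms=1/2b
6) 1132.075ms=3b +377.358ms=1b
7) 1509.434ms=4b +377.358ms=1b
8) 1886.792ms=5b +377.358ms=1b
9) 2264.151ms=6b +566.038ms=3/2b
10) 2830.189ms=15/2b +283.019ms=3/4b
11) 3113.208ms=33/4b +283.019ms=3/4b
Σ=9b of 9 (159bpm 3/8) — PASS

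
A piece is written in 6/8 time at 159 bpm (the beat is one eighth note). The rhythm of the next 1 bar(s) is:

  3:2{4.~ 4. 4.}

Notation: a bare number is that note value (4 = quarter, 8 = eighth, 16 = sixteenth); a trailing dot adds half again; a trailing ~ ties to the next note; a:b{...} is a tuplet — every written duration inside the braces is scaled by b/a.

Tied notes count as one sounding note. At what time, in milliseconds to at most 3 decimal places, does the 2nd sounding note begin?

note 2 onset = 4b = 1509.434ms

1. 0.0ms @ 0 + 1509.434ms (4)
2. 1509.434ms @ 4 + 754.717ms (2)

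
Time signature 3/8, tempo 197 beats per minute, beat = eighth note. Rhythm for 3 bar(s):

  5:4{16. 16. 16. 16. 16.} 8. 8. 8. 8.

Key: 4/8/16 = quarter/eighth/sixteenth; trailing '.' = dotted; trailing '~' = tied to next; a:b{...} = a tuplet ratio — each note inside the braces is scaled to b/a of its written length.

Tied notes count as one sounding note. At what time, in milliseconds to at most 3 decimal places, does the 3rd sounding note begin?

note 3 onset = 6/5b = 365.482ms

1. 0.0ms @ 0 + 182.741ms (3/5)
2. 182.741ms @ 3/5 + 182.741ms (3/5)
3. 365.482ms @ 6/5 + 182.741ms (3/5)
4. 548.223ms @ 9/5 + 182.741ms (3/5)
5. 730.964ms @ 12/5 + 182.741ms (3/5)
6. 913.706ms @ 3 + 456.853ms (3/2)
7. 1370.558ms @ 9/2 + 456.853ms (3/2)
8. 1827.411ms @ 6 + 456.853ms (3/2)
9. 2284.264ms @ 15/2 + 456.853ms (3/2)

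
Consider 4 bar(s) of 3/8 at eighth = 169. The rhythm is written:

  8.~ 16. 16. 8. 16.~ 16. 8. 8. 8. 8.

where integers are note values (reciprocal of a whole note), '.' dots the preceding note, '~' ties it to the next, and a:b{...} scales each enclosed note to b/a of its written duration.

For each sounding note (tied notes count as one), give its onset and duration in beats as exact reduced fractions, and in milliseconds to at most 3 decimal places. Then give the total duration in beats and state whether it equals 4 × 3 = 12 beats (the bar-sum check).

1) 0.0ms=0b +798.817ms=9/4b
2) 798.817ms=9/4b +266.272ms=3/4b
3) 1065.089ms=3b +532.544ms=3/2b
4) 1597.633ms=9/2b +532.544ms=3/2b
5) 2130.178ms=6b +532.544ms=3/2b
6) 2662.722ms=15/2b +532.544ms=3/2b
7) 3195.266ms=9b +532.544ms=3/2b
8) 3727.811ms=21/2b +532.544ms=3/2b
Σ=12b of 12 (169bpm 3/8) — PASS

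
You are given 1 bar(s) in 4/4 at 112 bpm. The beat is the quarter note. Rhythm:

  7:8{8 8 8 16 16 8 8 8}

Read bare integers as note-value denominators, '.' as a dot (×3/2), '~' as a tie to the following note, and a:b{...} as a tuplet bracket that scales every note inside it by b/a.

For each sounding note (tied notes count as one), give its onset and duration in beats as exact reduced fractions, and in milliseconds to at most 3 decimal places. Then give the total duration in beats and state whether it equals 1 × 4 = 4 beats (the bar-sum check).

1) 0.0ms=0b +306.122ms=4/7b
2) 306.122ms=4/7b +306.122ms=4/7b
3) 612.245ms=8/7b +306.122ms=4/7b
4) 918.367ms=12/7b +153.061ms=2/7b
5) 1071.429ms=2b +153.061ms=2/7b
6) 1224.49ms=16/7b +306.122ms=4/7b
7) 1530.612ms=20/7b +306.122ms=4/7b
8) 1836.735ms=24/7b +306.122ms=4/7b
Σ=4b of 4 (112bpm 4/4) — PASS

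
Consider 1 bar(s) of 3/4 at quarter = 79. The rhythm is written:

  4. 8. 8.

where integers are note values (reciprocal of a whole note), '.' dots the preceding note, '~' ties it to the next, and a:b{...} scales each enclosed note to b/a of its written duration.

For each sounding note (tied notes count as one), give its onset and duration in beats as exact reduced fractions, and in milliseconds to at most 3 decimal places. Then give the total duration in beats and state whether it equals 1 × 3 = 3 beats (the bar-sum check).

1) 0.0ms=0b +1139.241ms=3/2b
2) 1139.241ms=3/2b +569.62ms=3/4b
3) 1708.861ms=9/4b +569.62ms=3/4b
Σ=3b of 3 (79bpm 3/4) — PASS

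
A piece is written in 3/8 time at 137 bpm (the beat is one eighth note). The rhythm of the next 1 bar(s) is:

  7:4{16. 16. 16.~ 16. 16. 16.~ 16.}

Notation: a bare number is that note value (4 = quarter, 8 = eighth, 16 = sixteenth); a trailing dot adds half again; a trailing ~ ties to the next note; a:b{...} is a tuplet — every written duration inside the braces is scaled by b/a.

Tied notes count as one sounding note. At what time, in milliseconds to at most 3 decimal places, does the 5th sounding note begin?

1. 0.0ms @ 0 + 187.696ms (3/7)
2. 187.696ms @ 3/7 + 187.696ms (3/7)
3. 375.391ms @ 6/7 + 375.391ms (6/7)
4. 750.782ms @ 12/7 + 187.696ms (3/7)
5. 938.478ms @ 15/7 + 375.391ms (6/7)

note 5 onset = 15/7b = 938.478ms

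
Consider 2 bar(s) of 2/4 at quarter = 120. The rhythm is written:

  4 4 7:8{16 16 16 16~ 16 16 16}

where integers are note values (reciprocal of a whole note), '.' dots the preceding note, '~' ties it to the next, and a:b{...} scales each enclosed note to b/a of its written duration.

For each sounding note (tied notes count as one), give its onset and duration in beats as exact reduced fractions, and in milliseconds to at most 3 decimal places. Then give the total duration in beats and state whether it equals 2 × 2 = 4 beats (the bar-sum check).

1) 0.0ms=0b +500.0ms=1b
2) 500.0ms=1b +500.0ms=1b
3) 1000.0ms=2b +142.857ms=2/7b
4) 1142.857ms=16/7b +142.857ms=2/7b
5) 1285.714ms=18/7b +142.857ms=2/7b
6) 1428.571ms=20/7b +285.714ms=4/7b
7) 1714.286ms=24/7b +142.857ms=2/7b
8) 1857.143ms=26/7b +142.857ms=2/7b
Σ=4b of 4 (120bpm 2/4) — PASS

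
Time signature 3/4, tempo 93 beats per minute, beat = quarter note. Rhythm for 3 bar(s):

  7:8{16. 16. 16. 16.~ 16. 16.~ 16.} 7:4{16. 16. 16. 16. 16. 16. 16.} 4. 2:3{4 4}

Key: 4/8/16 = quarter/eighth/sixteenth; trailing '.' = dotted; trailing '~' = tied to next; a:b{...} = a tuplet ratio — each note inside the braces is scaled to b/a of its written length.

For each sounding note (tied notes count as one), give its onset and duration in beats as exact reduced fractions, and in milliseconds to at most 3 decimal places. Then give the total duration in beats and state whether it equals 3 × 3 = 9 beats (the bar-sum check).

1) 0.0ms=0b +276.498ms=3/7b
2) 276.498ms=3/7b +276.498ms=3/7b
3) 552.995ms=6/7b +276.498ms=3/7b
4) 829.493ms=9/7b +552.995ms=6/7b
5) 1382.488ms=15/7b +552.995ms=6/7b
6) 1935.484ms=3b +138.249ms=3/14b
7) 2073.733ms=45/14b +138.249ms=3/14b
8) 2211.982ms=24/7b +138.249ms=3/14b
9) 2350.23ms=51/14b +138.249ms=3/14b
10) 2488.479ms=27/7b +138.249ms=3/14b
11) 2626.728ms=57/14b +138.249ms=3/14b
12) 2764.977ms=30/7b +138.249ms=3/14b
13) 2903.226ms=9/2b +967.742ms=3/2b
14) 3870.968ms=6b +967.742ms=3/2b
15) 4838.71ms=15/2b +967.742ms=3/2b
Σ=9b of 9 (93bpm 3/4) — PASS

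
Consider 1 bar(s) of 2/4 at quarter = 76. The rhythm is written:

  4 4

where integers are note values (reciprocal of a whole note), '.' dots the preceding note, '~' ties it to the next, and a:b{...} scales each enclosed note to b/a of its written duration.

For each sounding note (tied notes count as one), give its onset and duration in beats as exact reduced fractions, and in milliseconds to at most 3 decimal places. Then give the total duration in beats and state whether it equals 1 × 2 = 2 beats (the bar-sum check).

1) 0.0ms=0b +789.474ms=1b
2) 789.474ms=1b +789.474ms=1b
Σ=2b of 2 (76bpm 2/4) — PASS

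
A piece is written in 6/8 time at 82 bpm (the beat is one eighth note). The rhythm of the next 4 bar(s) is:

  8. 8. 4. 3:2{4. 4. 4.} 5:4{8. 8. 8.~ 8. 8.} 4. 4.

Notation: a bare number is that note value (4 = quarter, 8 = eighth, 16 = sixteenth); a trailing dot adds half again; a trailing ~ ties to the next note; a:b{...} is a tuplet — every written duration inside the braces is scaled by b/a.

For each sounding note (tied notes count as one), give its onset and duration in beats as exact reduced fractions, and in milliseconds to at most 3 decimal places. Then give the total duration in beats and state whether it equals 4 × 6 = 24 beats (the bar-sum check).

1) 0.0ms=0b +1097.561ms=3/2b
2) 1097.561ms=3/2b +1097.561ms=3/2b
3) 2195.122ms=3b +2195.122ms=3b
4) 4390.244ms=6b +1463.415ms=2b
5) 5853.659ms=8b +1463.415ms=2b
6) 7317.073ms=10b +1463.415ms=2b
7) 8780.488ms=12b +878.049ms=6/5b
8) 9658.537ms=66/5b +878.049ms=6/5b
9) 10536.585ms=72/5b +1756.098ms=12/5b
10) 12292.683ms=84/5b +878.049ms=6/5b
11) 13170.732ms=18b +2195.122ms=3b
12) 15365.854ms=21b +2195.122ms=3b
Σ=24b of 24 (82bpm 6/8) — PASS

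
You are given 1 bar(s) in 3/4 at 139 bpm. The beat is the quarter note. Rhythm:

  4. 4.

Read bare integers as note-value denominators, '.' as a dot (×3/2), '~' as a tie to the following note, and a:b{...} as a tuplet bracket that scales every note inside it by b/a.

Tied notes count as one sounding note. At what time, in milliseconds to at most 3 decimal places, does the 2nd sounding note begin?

1. 0.0ms @ 0 + 647.482ms (3/2)
2. 647.482ms @ 3/2 + 647.482ms (3/2)

note 2 onset = 3/2b = 647.482ms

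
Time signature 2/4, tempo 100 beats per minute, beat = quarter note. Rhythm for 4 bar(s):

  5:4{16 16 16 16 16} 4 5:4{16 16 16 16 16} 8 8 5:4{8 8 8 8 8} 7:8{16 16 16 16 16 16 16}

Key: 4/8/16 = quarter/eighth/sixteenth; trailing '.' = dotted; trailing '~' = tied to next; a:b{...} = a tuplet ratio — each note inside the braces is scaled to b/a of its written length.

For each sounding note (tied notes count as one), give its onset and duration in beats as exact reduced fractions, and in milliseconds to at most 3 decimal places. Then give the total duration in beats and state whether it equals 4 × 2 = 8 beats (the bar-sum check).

1) 0.0ms=0b +120.0ms=1/5b
2) 120.0ms=1/5b +120.0ms=1/5b
3) 240.0ms=2/5b +120.0ms=1/5b
4) 360.0ms=3/5b +120.0ms=1/5b
5) 480.0ms=4/5b +120.0ms=1/5b
6) 600.0ms=1b +600.0ms=1b
7) 1200.0ms=2b +120.0ms=1/5b
8) 1320.0ms=11/5b +120.0ms=1/5b
9) 1440.0ms=12/5b +120.0ms=1/5b
10) 1560.0ms=13/5b +120.0ms=1/5b
11) 1680.0ms=14/5b +120.0ms=1/5b
12) 1800.0ms=3b +300.0ms=1/2b
13) 2100.0ms=7/2b +300.0ms=1/2b
14) 2400.0ms=4b +240.0ms=2/5b
15) 2640.0ms=22/5b +240.0ms=2/5b
16) 2880.0ms=24/5b +240.0ms=2/5b
17) 3120.0ms=26/5b +240.0ms=2/5b
18) 3360.0ms=28/5b +240.0ms=2/5b
19) 3600.0ms=6b +171.429ms=2/7b
20) 3771.429ms=44/7b +171.429ms=2/7b
21) 3942.857ms=46/7b +171.429ms=2/7b
22) 4114.286ms=48/7b +171.429ms=2/7b
23) 4285.714ms=50/7b +171.429ms=2/7b
24) 4457.143ms=52/7b +171.429ms=2/7b
25) 4628.571ms=54/7b +171.429ms=2/7b
Σ=8b of 8 (100bpm 2/4) — PASS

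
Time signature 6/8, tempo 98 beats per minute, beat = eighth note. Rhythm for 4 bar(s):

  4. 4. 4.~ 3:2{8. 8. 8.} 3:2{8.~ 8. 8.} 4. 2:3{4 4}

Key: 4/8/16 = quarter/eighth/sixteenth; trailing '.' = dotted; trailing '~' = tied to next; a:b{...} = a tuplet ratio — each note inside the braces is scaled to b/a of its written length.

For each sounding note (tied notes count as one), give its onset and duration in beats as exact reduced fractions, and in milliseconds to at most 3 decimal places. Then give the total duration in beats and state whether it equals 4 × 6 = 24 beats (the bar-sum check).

1) 0.0ms=0b +1836.735ms=3b
2) 1836.735ms=3b +1836.735ms=3b
3) 3673.469ms=6b +2448.98ms=4b
4) 6122.449ms=10b +612.245ms=1b
5) 6734.694ms=11b +612.245ms=1b
6) 7346.939ms=12b +1224.49ms=2b
7) 8571.429ms=14b +612.245ms=1b
8) 9183.673ms=15b +1836.735ms=3b
9) 11020.408ms=18b +1836.735ms=3b
10) 12857.143ms=21b +1836.735ms=3b
Σ=24b of 24 (98bpm 6/8) — PASS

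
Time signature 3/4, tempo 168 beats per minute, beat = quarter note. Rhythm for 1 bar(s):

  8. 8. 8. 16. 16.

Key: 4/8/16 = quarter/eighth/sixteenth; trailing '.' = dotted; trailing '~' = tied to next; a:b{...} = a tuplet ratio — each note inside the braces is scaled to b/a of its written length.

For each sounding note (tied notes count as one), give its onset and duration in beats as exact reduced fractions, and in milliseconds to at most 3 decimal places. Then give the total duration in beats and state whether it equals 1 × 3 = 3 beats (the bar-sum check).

1) 0.0ms=0b +267.857ms=3/4b
2) 267.857ms=3/4b +267.857ms=3/4b
3) 535.714ms=3/2b +267.857ms=3/4b
4) 803.571ms=9/4b +133.929ms=3/8b
5) 937.5ms=21/8b +133.929ms=3/8b
Σ=3b of 3 (168bpm 3/4) — PASS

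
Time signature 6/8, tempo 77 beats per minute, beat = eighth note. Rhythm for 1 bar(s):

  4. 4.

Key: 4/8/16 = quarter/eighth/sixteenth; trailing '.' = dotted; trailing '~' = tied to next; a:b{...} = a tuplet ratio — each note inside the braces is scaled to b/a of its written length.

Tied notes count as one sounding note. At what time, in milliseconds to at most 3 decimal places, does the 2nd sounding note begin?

note 2 onset = 3b = 2337.662ms

1. 0.0ms @ 0 + 2337.662ms (3)
2. 2337.662ms @ 3 + 2337.662ms (3)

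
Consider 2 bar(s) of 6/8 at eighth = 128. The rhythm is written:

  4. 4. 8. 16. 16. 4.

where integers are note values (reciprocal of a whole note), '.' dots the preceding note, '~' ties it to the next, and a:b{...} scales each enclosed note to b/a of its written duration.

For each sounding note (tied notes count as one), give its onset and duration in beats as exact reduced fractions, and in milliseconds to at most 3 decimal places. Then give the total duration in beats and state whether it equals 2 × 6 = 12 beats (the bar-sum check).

1) 0.0ms=0b +1406.25ms=3b
2) 1406.25ms=3b +1406.25ms=3b
3) 2812.5ms=6b +703.125ms=3/2b
4) 3515.625ms=15/2b +351.562ms=3/4b
5) 3867.188ms=33/4b +351.562ms=3/4b
6) 4218.75ms=9b +1406.25ms=3b
Σ=12b of 12 (128bpm 6/8) — PASS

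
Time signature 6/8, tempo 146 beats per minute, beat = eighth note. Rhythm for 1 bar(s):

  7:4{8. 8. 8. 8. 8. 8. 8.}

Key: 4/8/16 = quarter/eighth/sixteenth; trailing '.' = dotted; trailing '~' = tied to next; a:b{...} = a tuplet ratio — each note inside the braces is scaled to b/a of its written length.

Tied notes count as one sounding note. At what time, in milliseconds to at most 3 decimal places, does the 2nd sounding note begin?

note 2 onset = 6/7b = 352.25ms

1. 0.0ms @ 0 + 352.25ms (6/7)
2. 352.25ms @ 6/7 + 352.25ms (6/7)
3. 704.501ms @ 12/7 + 352.25ms (6/7)
4. 1056.751ms @ 18/7 + 352.25ms (6/7)
5. 1409.002ms @ 24/7 + 352.25ms (6/7)
6. 1761.252ms @ 30/7 + 352.25ms (6/7)
7. 2113.503ms @ 36/7 + 352.25ms (6/7)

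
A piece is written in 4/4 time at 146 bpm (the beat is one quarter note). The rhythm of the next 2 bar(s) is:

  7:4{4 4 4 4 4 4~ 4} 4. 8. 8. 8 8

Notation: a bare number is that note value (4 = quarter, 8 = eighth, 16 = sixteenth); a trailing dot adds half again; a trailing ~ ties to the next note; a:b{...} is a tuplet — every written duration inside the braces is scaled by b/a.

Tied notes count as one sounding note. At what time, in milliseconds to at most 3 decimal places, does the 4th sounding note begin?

note 4 onset = 12/7b = 704.501ms

1. 0.0ms @ 0 + 234.834ms (4/7)
2. 234.834ms @ 4/7 + 234.834ms (4/7)
3. 469.667ms @ 8/7 + 234.834ms (4/7)
4. 704.501ms @ 12/7 + 234.834ms (4/7)
5. 939.335ms @ 16/7 + 234.834ms (4/7)
6. 1174.168ms @ 20/7 + 469.667ms (8/7)
7. 1643.836ms @ 4 + 616.438ms (3/2)
8. 2260.274ms @ 11/2 + 308.219ms (3/4)
9. 2568.493ms @ 25/4 + 308.219ms (3/4)
10. 2876.712ms @ 7 + 205.479ms (1/2)
11. 3082.192ms @ 15/2 + 205.479ms (1/2)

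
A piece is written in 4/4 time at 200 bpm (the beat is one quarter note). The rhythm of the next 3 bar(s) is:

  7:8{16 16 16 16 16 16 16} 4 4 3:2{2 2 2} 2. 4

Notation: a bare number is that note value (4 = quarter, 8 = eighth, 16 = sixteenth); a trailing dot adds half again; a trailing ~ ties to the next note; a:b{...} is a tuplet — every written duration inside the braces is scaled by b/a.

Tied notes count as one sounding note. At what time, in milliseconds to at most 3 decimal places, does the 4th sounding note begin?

1. 0.0ms @ 0 + 85.714ms (2/7)
2. 85.714ms @ 2/7 + 85.714ms (2/7)
3. 171.429ms @ 4/7 + 85.714ms (2/7)
4. 257.143ms @ 6/7 + 85.714ms (2/7)
5. 342.857ms @ 8/7 + 85.714ms (2/7)
6. 428.571ms @ 10/7 + 85.714ms (2/7)
7. 514.286ms @ 12/7 + 85.714ms (2/7)
8. 600.0ms @ 2 + 300.0ms (1)
9. 900.0ms @ 3 + 300.0ms (1)
10. 1200.0ms @ 4 + 400.0ms (4/3)
11. 1600.0ms @ 16/3 + 400.0ms (4/3)
12. 2000.0ms @ 20/3 + 400.0ms (4/3)
13. 2400.0ms @ 8 + 900.0ms (3)
14. 3300.0ms @ 11 + 300.0ms (1)

note 4 onset = 6/7b = 257.143ms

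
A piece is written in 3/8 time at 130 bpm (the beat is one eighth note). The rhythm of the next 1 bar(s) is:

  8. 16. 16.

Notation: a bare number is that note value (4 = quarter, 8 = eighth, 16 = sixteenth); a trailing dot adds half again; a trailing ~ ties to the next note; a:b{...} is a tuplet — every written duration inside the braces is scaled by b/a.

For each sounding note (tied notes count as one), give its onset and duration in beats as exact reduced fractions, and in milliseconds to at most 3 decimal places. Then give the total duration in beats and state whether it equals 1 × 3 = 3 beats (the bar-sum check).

1) 0.0ms=0b +692.308ms=3/2b
2) 692.308ms=3/2b +346.154ms=3/4b
3) 1038.462ms=9/4b +346.154ms=3/4b
Σ=3b of 3 (130bpm 3/8) — PASS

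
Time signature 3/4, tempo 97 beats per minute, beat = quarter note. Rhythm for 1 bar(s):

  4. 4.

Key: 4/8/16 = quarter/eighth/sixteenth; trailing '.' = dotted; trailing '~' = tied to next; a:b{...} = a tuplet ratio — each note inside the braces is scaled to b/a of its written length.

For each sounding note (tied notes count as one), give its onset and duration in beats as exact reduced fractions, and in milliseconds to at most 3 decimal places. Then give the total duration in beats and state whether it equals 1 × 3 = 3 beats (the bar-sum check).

1) 0.0ms=0b +927.835ms=3/2b
2) 927.835ms=3/2b +927.835ms=3/2b
Σ=3b of 3 (97bpm 3/4) — PASS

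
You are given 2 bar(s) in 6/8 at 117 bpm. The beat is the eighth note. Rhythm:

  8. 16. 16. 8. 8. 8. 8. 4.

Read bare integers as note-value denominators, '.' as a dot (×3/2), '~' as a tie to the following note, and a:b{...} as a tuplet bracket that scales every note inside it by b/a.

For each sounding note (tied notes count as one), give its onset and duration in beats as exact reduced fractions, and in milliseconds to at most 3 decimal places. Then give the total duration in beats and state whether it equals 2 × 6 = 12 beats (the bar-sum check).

1) 0.0ms=0b +769.231ms=3/2b
2) 769.231ms=3/2b +384.615ms=3/4b
3) 1153.846ms=9/4b +384.615ms=3/4b
4) 1538.462ms=3b +769.231ms=3/2b
5) 2307.692ms=9/2b +769.231ms=3/2b
6) 3076.923ms=6b +769.231ms=3/2b
7) 3846.154ms=15/2b +769.231ms=3/2b
8) 4615.385ms=9b +1538.462ms=3b
Σ=12b of 12 (117bpm 6/8) — PASS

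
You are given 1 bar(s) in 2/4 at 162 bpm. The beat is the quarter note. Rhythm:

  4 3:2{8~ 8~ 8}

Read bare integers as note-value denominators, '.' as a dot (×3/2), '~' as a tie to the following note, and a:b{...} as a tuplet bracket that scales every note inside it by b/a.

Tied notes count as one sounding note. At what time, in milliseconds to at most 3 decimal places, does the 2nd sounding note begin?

note 2 onset = 1b = 370.37ms

1. 0.0ms @ 0 + 370.37ms (1)
2. 370.37ms @ 1 + 370.37ms (1)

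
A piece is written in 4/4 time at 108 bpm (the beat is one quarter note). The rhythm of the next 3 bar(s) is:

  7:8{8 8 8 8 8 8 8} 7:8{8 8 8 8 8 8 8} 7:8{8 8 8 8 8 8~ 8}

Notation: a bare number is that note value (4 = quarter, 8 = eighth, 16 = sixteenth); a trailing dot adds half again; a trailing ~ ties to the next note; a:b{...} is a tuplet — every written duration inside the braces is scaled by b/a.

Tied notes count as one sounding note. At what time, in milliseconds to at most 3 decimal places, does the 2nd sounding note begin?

note 2 onset = 4/7b = 317.46ms

1. 0.0ms @ 0 + 317.46ms (4/7)
2. 317.46ms @ 4/7 + 317.46ms (4/7)
3. 634.921ms @ 8/7 + 317.46ms (4/7)
4. 952.381ms @ 12/7 + 317.46ms (4/7)
5. 1269.841ms @ 16/7 + 317.46ms (4/7)
6. 1587.302ms @ 20/7 + 317.46ms (4/7)
7. 1904.762ms @ 24/7 + 317.46ms (4/7)
8. 2222.222ms @ 4 + 317.46ms (4/7)
9. 2539.683ms @ 32/7 + 317.46ms (4/7)
10. 2857.143ms @ 36/7 + 317.46ms (4/7)
11. 3174.603ms @ 40/7 + 317.46ms (4/7)
12. 3492.063ms @ 44/7 + 317.46ms (4/7)
13. 3809.524ms @ 48/7 + 317.46ms (4/7)
14. 4126.984ms @ 52/7 + 317.46ms (4/7)
15. 4444.444ms @ 8 + 317.46ms (4/7)
16. 4761.905ms @ 60/7 + 317.46ms (4/7)
17. 5079.365ms @ 64/7 + 317.46ms (4/7)
18. 5396.825ms @ 68/7 + 317.46ms (4/7)
19. 5714.286ms @ 72/7 + 317.46ms (4/7)
20. 6031.746ms @ 76/7 + 634.921ms (8/7)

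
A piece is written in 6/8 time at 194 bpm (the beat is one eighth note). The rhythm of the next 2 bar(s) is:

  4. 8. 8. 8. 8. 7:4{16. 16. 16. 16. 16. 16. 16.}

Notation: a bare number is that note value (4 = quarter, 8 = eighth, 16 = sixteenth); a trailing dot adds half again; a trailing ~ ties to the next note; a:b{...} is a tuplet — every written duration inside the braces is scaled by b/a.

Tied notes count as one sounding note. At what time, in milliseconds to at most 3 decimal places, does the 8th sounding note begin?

1. 0.0ms @ 0 + 927.835ms (3)
2. 927.835ms @ 3 + 463.918ms (3/2)
3. 1391.753ms @ 9/2 + 463.918ms (3/2)
4. 1855.67ms @ 6 + 463.918ms (3/2)
5. 2319.588ms @ 15/2 + 463.918ms (3/2)
6. 2783.505ms @ 9 + 132.548ms (3/7)
7. 2916.053ms @ 66/7 + 132.548ms (3/7)
8. 3048.601ms @ 69/7 + 132.548ms (3/7)
9. 3181.149ms @ 72/7 + 132.548ms (3/7)
10. 3313.697ms @ 75/7 + 132.548ms (3/7)
11. 3446.244ms @ 78/7 + 132.548ms (3/7)
12. 3578.792ms @ 81/7 + 132.548ms (3/7)

note 8 onset = 69/7b = 3048.601ms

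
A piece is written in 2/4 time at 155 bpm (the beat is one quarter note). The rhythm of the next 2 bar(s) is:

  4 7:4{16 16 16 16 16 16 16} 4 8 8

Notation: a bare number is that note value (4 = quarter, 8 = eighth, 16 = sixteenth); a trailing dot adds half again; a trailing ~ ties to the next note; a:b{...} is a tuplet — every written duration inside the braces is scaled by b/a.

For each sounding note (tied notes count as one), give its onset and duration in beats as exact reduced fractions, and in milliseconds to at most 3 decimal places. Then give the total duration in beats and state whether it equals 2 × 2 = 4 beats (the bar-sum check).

1) 0.0ms=0b +387.097ms=1b
2) 387.097ms=1b +55.3ms=1/7b
3) 442.396ms=8/7b +55.3ms=1/7b
4) 497.696ms=9/7b +55.3ms=1/7b
5) 552.995ms=10/7b +55.3ms=1/7b
6) 608.295ms=11/7b +55.3ms=1/7b
7) 663.594ms=12/7b +55.3ms=1/7b
8) 718.894ms=13/7b +55.3ms=1/7b
9) 774.194ms=2b +387.097ms=1b
10) 1161.29ms=3b +193.548ms=1/2b
11) 1354.839ms=7/2b +193.548ms=1/2b
Σ=4b of 4 (155bpm 2/4) — PASS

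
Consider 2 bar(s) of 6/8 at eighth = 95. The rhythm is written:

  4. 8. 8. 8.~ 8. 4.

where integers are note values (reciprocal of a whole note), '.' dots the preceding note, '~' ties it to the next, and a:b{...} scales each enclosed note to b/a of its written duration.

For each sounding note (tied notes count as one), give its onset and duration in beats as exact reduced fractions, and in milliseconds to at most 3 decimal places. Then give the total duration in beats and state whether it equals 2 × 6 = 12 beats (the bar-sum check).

1) 0.0ms=0b +1894.737ms=3b
2) 1894.737ms=3b +947.368ms=3/2b
3) 2842.105ms=9/2b +947.368ms=3/2b
4) 3789.474ms=6b +1894.737ms=3b
5) 5684.211ms=9b +1894.737ms=3b
Σ=12b of 12 (95bpm 6/8) — PASS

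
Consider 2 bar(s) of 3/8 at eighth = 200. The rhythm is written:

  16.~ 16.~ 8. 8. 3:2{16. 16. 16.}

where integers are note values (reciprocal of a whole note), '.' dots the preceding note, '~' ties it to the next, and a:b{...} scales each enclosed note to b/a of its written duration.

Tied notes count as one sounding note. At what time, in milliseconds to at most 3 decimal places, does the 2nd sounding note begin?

1. 0.0ms @ 0 + 900.0ms (3)
2. 900.0ms @ 3 + 450.0ms (3/2)
3. 1350.0ms @ 9/2 + 150.0ms (1/2)
4. 1500.0ms @ 5 + 150.0ms (1/2)
5. 1650.0ms @ 11/2 + 150.0ms (1/2)

note 2 onset = 3b = 900.0ms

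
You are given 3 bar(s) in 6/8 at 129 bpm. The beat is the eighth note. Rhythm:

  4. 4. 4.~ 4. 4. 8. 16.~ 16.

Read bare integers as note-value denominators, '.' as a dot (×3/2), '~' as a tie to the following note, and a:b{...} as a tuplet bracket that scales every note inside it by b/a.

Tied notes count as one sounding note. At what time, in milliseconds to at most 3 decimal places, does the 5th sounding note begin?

note 5 onset = 15b = 6976.744ms

1. 0.0ms @ 0 + 1395.349ms (3)
2. 1395.349ms @ 3 + 1395.349ms (3)
3. 2790.698ms @ 6 + 2790.698ms (6)
4. 5581.395ms @ 12 + 1395.349ms (3)
5. 6976.744ms @ 15 + 697.674ms (3/2)
6. 7674.419ms @ 33/2 + 697.674ms (3/2)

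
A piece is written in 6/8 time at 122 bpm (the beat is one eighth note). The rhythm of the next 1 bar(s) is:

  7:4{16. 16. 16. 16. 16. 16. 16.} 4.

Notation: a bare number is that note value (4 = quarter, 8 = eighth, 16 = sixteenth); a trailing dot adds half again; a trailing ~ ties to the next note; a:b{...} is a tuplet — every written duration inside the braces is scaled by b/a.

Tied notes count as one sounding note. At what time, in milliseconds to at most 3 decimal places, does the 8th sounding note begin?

1. 0.0ms @ 0 + 210.773ms (3/7)
2. 210.773ms @ 3/7 + 210.773ms (3/7)
3. 421.546ms @ 6/7 + 210.773ms (3/7)
4. 632.319ms @ 9/7 + 210.773ms (3/7)
5. 843.091ms @ 12/7 + 210.773ms (3/7)
6. 1053.864ms @ 15/7 + 210.773ms (3/7)
7. 1264.637ms @ 18/7 + 210.773ms (3/7)
8. 1475.41ms @ 3 + 1475.41ms (3)

note 8 onset = 3b = 1475.41ms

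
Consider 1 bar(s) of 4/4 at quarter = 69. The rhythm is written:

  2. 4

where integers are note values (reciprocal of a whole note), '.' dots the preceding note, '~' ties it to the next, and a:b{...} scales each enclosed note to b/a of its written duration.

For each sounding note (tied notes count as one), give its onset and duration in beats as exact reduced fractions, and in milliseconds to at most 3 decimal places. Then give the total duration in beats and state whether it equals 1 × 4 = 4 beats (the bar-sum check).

1) 0.0ms=0b +2608.696ms=3b
2) 2608.696ms=3b +869.565ms=1b
Σ=4b of 4 (69bpm 4/4) — PASS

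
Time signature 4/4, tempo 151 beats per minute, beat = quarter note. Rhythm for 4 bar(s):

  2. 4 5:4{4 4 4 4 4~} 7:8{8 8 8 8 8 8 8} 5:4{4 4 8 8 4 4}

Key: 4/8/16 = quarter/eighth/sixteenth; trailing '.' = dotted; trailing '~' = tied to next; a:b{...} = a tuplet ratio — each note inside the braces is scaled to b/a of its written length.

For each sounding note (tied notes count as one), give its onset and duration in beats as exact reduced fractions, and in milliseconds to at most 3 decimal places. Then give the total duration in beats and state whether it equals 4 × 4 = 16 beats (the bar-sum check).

1) 0.0ms=0b +1192.053ms=3b
2) 1192.053ms=3b +397.351ms=1b
3) 1589.404ms=4b +317.881ms=4/5b
4) 1907.285ms=24/5b +317.881ms=4/5b
5) 2225.166ms=28/5b +317.881ms=4/5b
6) 2543.046ms=32/5b +317.881ms=4/5b
7) 2860.927ms=36/5b +544.939ms=48/35b
8) 3405.866ms=60/7b +227.058ms=4/7b
9) 3632.923ms=64/7b +227.058ms=4/7b
10) 3859.981ms=68/7b +227.058ms=4/7b
11) 4087.039ms=72/7b +227.058ms=4/7b
12) 4314.096ms=76/7b +227.058ms=4/7b
13) 4541.154ms=80/7b +227.058ms=4/7b
14) 4768.212ms=12b +317.881ms=4/5b
15) 5086.093ms=64/5b +317.881ms=4/5b
16) 5403.974ms=68/5b +158.94ms=2/5b
17) 5562.914ms=14b +158.94ms=2/5b
18) 5721.854ms=72/5b +317.881ms=4/5b
19) 6039.735ms=76/5b +317.881ms=4/5b
Σ=16b of 16 (151bpm 4/4) — PASS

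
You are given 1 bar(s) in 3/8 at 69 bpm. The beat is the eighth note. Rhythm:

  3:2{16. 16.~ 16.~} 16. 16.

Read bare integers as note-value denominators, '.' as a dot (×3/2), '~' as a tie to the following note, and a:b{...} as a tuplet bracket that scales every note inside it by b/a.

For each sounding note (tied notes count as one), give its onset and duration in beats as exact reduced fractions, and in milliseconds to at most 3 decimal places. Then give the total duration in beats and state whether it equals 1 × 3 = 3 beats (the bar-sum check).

1) 0.0ms=0b +434.783ms=1/2b
2) 434.783ms=1/2b +1521.739ms=7/4b
3) 1956.522ms=9/4b +652.174ms=3/4b
Σ=3b of 3 (69bpm 3/8) — PASS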